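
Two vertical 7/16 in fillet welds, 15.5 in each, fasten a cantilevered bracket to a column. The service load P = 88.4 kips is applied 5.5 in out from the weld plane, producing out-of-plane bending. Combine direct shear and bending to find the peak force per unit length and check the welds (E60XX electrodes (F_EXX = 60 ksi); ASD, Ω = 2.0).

f_max ≈ 6.71 kip/in; NOT adequate

L_w = 2 × 15.5 = 31 in; section modulus (unit throat) S = 2 × L²/6 = 80.08 in².
Direct shear f_v = P/L_w = 88.4/31 = 2.852 kip/in.
Moment M = P × e = 88.4 × 5.5 = 486.2 kip·in; bending f_b = M/S = 6.071 kip/in.
f_max = √(f_v² + f_b²) = √(2.852² + 6.071²) = 6.708 kip/in.
r_n/Ω = (1/2.0) × 0.6 × 60 × (0.707 × 0.4375) = 5.568 kip/in → NOT adequate.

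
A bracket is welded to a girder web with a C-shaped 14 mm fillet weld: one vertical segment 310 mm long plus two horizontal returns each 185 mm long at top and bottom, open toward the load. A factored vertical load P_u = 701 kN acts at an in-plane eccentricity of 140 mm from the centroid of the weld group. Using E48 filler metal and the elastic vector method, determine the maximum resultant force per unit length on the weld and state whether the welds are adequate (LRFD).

f_max ≈ 2270 N/mm; NOT adequate

E48XX → F_EXX = 480 MPa.
Total weld length L_w = 680 mm. Treat welds as unit-width lines.
Centroid: x̄ = 2×185×92.5 / 680 = 50.33 mm from the vertical weld.
Polar moment about centroid: J = I_x + I_y = [310³/12 + 2×185×155²] + [310×50.33² + 2(185³/12 + 185×42.17²)] = 13870000 mm³.
Direct shear f_v = P/L_w = 701×10³ / 680 = 1031 N/mm (vertical).
Torsion M = P·e = 701×10³ × 140 = 98140000 N·mm.
Critical point at (x, y) = (134.7, 155) from centroid. f_tx = M·y/J = 1097 N/mm; f_ty = M·x/J = 952.9 N/mm.
Resultant f_max = √[f_tx² + (f_v + f_ty)²] = √[1097² + (1031 + 952.9)²] = 2267 N/mm.
Capacity per unit length: φr_n = 0.75 × 0.6 × 480 × (0.707 × 14) = 2138 N/mm.
2267 > 2138 → NOT adequate.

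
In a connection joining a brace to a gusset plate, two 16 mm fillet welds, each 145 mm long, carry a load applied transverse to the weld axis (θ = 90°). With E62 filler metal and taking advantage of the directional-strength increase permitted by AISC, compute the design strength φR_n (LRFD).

φR_n ≈ 1370 kN

E62XX → F_EXX = 620 MPa.
t_e = 0.707 × 16 = 11.31 mm; A_we = 11.31 × 290 = 3280 mm².
Directional factor: 1.0 + 0.5 sin^1.5(90°) = 1.5.
F_nw = 0.6 × 620 × 1.5 = 558 MPa.
φR_n = 0.75 × 558 × 3280 × 10⁻³ = 1373 kN.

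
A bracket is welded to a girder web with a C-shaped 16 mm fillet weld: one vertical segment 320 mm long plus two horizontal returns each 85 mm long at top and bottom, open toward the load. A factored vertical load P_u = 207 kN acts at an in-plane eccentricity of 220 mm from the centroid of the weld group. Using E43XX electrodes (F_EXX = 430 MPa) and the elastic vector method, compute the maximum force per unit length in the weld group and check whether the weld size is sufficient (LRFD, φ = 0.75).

Total weld length L_w = 490 mm. Treat welds as unit-width lines.
Centroid: x̄ = 2×85×42.5 / 490 = 14.74 mm from the vertical weld.
Polar moment about centroid: J = I_x + I_y = [320³/12 + 2×85×160²] + [320×14.74² + 2(85³/12 + 85×27.76²)] = 7386000 mm³.
Direct shear f_v = P/L_w = 207×10³ / 490 = 422.4 N/mm (vertical).
Torsion M = P·e = 207×10³ × 220 = 45540000 N·mm.
Critical point at (x, y) = (70.26, 160) from centroid. f_tx = M·y/J = 986.6 N/mm; f_ty = M·x/J = 433.2 N/mm.
Resultant f_max = √[f_tx² + (f_v + f_ty)²] = √[986.6² + (422.4 + 433.2)²] = 1306 N/mm.
Capacity per unit length: φr_n = 0.75 × 0.6 × 430 × (0.707 × 16) = 2189 N/mm.
1306 ≤ 2189 → adequate.

f_max ≈ 1310 N/mm; adequate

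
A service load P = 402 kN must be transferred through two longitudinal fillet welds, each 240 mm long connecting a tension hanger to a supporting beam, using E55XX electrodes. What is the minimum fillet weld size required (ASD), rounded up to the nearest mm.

E55XX → F_EXX = 550 MPa.
Total weld length L = 480 mm.
Required throat t_e = P × Ω / (0.6 F_EXX × L) = 402 × 2.0 / (0.6 × 550 × 480 × 10⁻³) = 5.076 mm.
Required leg w = t_e / 0.707 = 7.179 mm → use 8 mm.

w = 8 mm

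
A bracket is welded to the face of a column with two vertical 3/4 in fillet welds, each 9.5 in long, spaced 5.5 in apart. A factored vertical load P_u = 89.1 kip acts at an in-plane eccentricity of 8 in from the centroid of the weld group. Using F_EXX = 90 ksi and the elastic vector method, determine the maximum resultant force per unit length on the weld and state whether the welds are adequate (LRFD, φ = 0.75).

Total weld length L_w = 19 in. Treat welds as unit-width lines.
Polar moment about centroid: J = 2[d³/12 + d(b/2)²] = 2[9.5³/12 + 9.5×2.75²] = 286.6 in³.
Direct shear f_v = P/L_w = 89.1 / 19 = 4.689 kip/in (vertical).
Torsion M = P·e = 89.1 × 8 = 712.8 kip·in.
Critical point at (x, y) = (2.75, 4.75) from centroid. f_tx = M·y/J = 11.81 kip/in; f_ty = M·x/J = 6.84 kip/in.
Resultant f_max = √[f_tx² + (f_v + f_ty)²] = √[11.81² + (4.689 + 6.84)²] = 16.51 kip/in.
Capacity per unit length: φr_n = 0.75 × 0.6 × 90 × (0.707 × 0.75) = 21.48 kip/in.
16.51 ≤ 21.48 → adequate.

f_max ≈ 16.5 kip/in; adequate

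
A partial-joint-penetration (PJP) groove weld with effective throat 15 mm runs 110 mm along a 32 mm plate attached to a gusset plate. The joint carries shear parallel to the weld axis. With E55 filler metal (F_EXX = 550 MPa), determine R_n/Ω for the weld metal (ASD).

Effective throat (given) t_e = 15 mm.
A_we = 15 × 110 = 1650 mm².
F_nw = 0.6 F_EXX = 330 MPa.
R_n/Ω = (330 × 1650) / 2.0 × 10⁻³ = 272.2 kN.

R_n/Ω ≈ 272 kN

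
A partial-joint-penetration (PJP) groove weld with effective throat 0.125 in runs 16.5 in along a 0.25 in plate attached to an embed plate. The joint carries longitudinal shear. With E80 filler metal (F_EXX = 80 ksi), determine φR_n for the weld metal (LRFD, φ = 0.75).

Effective throat (given) t_e = 0.125 in.
A_we = 0.125 × 16.5 = 2.062 in².
F_nw = 0.6 F_EXX = 48 ksi.
φR_n = 0.75 × 48 × 2.062 = 74.25 kip.

φR_n ≈ 74.2 kip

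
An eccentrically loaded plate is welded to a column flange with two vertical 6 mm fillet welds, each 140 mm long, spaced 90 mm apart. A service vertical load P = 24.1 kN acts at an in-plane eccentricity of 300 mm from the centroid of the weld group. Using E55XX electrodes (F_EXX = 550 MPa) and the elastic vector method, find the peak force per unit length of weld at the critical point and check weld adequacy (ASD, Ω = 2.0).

f_max ≈ 638 N/mm; adequate

Total weld length L_w = 280 mm. Treat welds as unit-width lines.
Polar moment about centroid: J = 2[d³/12 + d(b/2)²] = 2[140³/12 + 140×45²] = 1024000 mm³.
Direct shear f_v = P/L_w = 24.1×10³ / 280 = 86.07 N/mm (vertical).
Torsion M = P·e = 24.1×10³ × 300 = 7230000 N·mm.
Critical point at (x, y) = (45, 70) from centroid. f_tx = M·y/J = 494.1 N/mm; f_ty = M·x/J = 317.6 N/mm.
Resultant f_max = √[f_tx² + (f_v + f_ty)²] = √[494.1² + (86.07 + 317.6)²] = 638 N/mm.
Capacity per unit length: r_n/Ω = (1/2.0) × 0.6 × 550 × (0.707 × 6) = 699.9 N/mm.
638 ≤ 699.9 → adequate.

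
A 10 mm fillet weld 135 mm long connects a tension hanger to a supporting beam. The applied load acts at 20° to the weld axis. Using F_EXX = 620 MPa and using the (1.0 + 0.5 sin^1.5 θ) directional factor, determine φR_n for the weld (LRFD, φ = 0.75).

t_e = 0.707 × 10 = 7.07 mm; A_we = 7.07 × 135 = 954.4 mm².
Directional factor: 1.0 + 0.5 sin^1.5(20°) = 1.1.
F_nw = 0.6 × 620 × 1.1 = 409.2 MPa.
φR_n = 0.75 × 409.2 × 954.4 × 10⁻³ = 292.9 kN.

φR_n ≈ 293 kN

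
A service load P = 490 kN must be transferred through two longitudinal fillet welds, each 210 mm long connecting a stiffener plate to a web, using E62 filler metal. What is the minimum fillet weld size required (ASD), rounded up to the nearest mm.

E62XX → F_EXX = 620 MPa.
Total weld length L = 420 mm.
Required throat t_e = P × Ω / (0.6 F_EXX × L) = 490 × 2.0 / (0.6 × 620 × 420 × 10⁻³) = 6.272 mm.
Required leg w = t_e / 0.707 = 8.872 mm → use 9 mm.

w = 9 mm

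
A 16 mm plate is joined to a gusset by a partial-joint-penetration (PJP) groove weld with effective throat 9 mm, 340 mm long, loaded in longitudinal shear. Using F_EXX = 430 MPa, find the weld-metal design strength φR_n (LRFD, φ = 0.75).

φR_n ≈ 592 kN

Effective throat (given) t_e = 9 mm.
A_we = 9 × 340 = 3060 mm².
F_nw = 0.6 F_EXX = 258 MPa.
φR_n = 0.75 × 258 × 3060 × 10⁻³ = 592.1 kN.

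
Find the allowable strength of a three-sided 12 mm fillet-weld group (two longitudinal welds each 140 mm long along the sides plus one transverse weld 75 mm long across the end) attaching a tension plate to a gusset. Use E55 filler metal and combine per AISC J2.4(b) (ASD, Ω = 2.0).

E55XX → F_EXX = 550 MPa.
t_e = 0.707 × 12 = 8.484 mm.
R_nwl = 0.6 × 550 × 8.484 × 280 × 10⁻³ = 783.9 kN (longitudinal, 2 welds).
R_nwt = 0.6 × 550 × 8.484 × 75 × 10⁻³ = 210 kN (transverse, base value).
(i) R_nwl + R_nwt = 993.9 kN; (ii) 0.85 R_nwl + 1.5 R_nwt = 981.3 kN.
R_n = max = 993.9 kN [governs: (i)]; R_n/Ω = 497 kN.

R_n/Ω ≈ 497 kN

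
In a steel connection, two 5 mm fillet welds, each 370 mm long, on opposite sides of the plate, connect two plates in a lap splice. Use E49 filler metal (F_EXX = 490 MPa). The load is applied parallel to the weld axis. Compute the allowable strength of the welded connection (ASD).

R_n/Ω ≈ 385 kN

Effective throat t_e = 0.707 × 5 = 3.535 mm.
Total length L = 740 mm; A_we = 3.535 × 740 = 2616 mm².
F_nw = 0.6 F_EXX = 0.6 × 490 = 294 MPa.
R_n = 294 × 2616 × 10⁻³ = 769.1 kN; R_n/Ω = 769.1/2.0 = 384.5 kN.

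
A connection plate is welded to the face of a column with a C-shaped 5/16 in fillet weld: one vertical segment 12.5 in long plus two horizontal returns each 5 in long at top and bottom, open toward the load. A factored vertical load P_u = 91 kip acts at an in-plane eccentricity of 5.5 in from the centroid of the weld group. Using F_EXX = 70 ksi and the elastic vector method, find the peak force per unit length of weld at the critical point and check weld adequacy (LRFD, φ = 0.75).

Total weld length L_w = 22.5 in. Treat welds as unit-width lines.
Centroid: x̄ = 2×5×2.5 / 22.5 = 1.111 in from the vertical weld.
Polar moment about centroid: J = I_x + I_y = [12.5³/12 + 2×5×6.25²] + [12.5×1.111² + 2(5³/12 + 5×1.389²)] = 608.9 in³.
Direct shear f_v = P/L_w = 91 / 22.5 = 4.044 kip/in (vertical).
Torsion M = P·e = 91 × 5.5 = 500.5 kip·in.
Critical point at (x, y) = (3.889, 6.25) from centroid. f_tx = M·y/J = 5.137 kip/in; f_ty = M·x/J = 3.196 kip/in.
Resultant f_max = √[f_tx² + (f_v + f_ty)²] = √[5.137² + (4.044 + 3.196)²] = 8.878 kip/in.
Capacity per unit length: φr_n = 0.75 × 0.6 × 70 × (0.707 × 0.3125) = 6.96 kip/in.
8.878 > 6.96 → NOT adequate.

f_max ≈ 8.88 kip/in; NOT adequate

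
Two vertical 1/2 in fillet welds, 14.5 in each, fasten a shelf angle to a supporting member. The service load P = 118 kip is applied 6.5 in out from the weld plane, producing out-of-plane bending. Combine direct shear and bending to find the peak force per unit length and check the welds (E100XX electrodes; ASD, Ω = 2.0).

f_max ≈ 11.7 kip/in; NOT adequate

E100XX → F_EXX = 100 ksi.
L_w = 2 × 14.5 = 29 in; section modulus (unit throat) S = 2 × L²/6 = 70.08 in².
Direct shear f_v = P/L_w = 118/29 = 4.069 kip/in.
Moment M = P × e = 118 × 6.5 = 767 kip·in; bending f_b = M/S = 10.94 kip/in.
f_max = √(f_v² + f_b²) = √(4.069² + 10.94²) = 11.68 kip/in.
r_n/Ω = (1/2.0) × 0.6 × 100 × (0.707 × 0.5) = 10.6 kip/in → NOT adequate.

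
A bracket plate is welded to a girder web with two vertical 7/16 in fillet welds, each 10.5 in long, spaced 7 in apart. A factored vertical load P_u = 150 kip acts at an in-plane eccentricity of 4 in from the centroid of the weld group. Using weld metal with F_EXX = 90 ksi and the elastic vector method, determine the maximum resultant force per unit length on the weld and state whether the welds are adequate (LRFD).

f_max ≈ 13.7 kip/in; NOT adequate

Total weld length L_w = 21 in. Treat welds as unit-width lines.
Polar moment about centroid: J = 2[d³/12 + d(b/2)²] = 2[10.5³/12 + 10.5×3.5²] = 450.2 in³.
Direct shear f_v = P/L_w = 150 / 21 = 7.143 kip/in (vertical).
Torsion M = P·e = 150 × 4 = 600 kip·in.
Critical point at (x, y) = (3.5, 5.25) from centroid. f_tx = M·y/J = 6.997 kip/in; f_ty = M·x/J = 4.665 kip/in.
Resultant f_max = √[f_tx² + (f_v + f_ty)²] = √[6.997² + (7.143 + 4.665)²] = 13.73 kip/in.
Capacity per unit length: φr_n = 0.75 × 0.6 × 90 × (0.707 × 0.4375) = 12.53 kip/in.
13.73 > 12.53 → NOT adequate.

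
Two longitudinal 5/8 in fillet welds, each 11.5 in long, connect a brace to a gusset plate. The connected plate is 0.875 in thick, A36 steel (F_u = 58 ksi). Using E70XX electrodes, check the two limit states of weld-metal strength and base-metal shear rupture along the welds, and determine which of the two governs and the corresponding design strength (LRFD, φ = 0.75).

E70XX → F_EXX = 70 ksi.
t_e = 0.707 × 0.625 = 0.4419 in; L = 23 in.
Weld metal: φR_n = 0.75 × 0.6 × 70 × 0.4419 × 23 = 320.1 kip.
Base metal (shear rupture): φR_n = 0.75 × 0.6 × 58 × 0.875 × 23 = 525.3 kip.
Governing: weld metal.

φR_n ≈ 320 kip (weld metal governs)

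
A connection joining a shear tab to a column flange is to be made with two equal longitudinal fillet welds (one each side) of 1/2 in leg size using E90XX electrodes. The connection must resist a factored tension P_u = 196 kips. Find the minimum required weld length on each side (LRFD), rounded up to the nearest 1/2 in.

E90XX → F_EXX = 90 ksi.
Throat t_e = 0.707 × 0.5 = 0.3535 in.
φr_n = 0.75 × 0.6 × 90 × 0.3535 = 14.32 kips/in.
L_req = P_u / φr_n = 196 / 14.32 = 13.69 in total.
Per side: 13.69 / 2 = 6.845 in.
Round up → use L = 7 in on each side.

L = 7 in on each side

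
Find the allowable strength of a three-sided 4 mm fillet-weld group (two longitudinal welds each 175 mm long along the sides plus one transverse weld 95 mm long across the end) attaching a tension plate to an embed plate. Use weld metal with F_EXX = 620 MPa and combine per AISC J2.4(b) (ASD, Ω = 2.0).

R_n/Ω ≈ 234 kN

t_e = 0.707 × 4 = 2.828 mm.
R_nwl = 0.6 × 620 × 2.828 × 350 × 10⁻³ = 368.2 kN (longitudinal, 2 welds).
R_nwt = 0.6 × 620 × 2.828 × 95 × 10⁻³ = 99.94 kN (transverse, base value).
(i) R_nwl + R_nwt = 468.1 kN; (ii) 0.85 R_nwl + 1.5 R_nwt = 462.9 kN.
R_n = max = 468.1 kN [governs: (i)]; R_n/Ω = 234.1 kN.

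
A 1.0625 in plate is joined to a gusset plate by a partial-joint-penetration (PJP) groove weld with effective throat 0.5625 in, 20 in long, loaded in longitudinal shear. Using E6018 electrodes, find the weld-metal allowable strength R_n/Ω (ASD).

R_n/Ω ≈ 202 kip

E60XX → F_EXX = 60 ksi.
Effective throat (given) t_e = 0.5625 in.
A_we = 0.5625 × 20 = 11.25 in².
F_nw = 0.6 F_EXX = 36 ksi.
R_n/Ω = (36 × 11.25) / 2.0 = 202.5 kip.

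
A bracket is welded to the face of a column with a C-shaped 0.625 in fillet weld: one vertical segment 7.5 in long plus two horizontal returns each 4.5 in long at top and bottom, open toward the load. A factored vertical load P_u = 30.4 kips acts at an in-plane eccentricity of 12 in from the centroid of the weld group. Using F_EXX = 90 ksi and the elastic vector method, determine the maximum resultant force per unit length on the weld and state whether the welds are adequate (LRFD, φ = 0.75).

f_max ≈ 10.5 kip/in; adequate

Total weld length L_w = 16.5 in. Treat welds as unit-width lines.
Centroid: x̄ = 2×4.5×2.25 / 16.5 = 1.227 in from the vertical weld.
Polar moment about centroid: J = I_x + I_y = [7.5³/12 + 2×4.5×3.75²] + [7.5×1.227² + 2(4.5³/12 + 4.5×1.023²)] = 197.6 in³.
Direct shear f_v = P/L_w = 30.4 / 16.5 = 1.842 kip/in (vertical).
Torsion M = P·e = 30.4 × 12 = 364.8 kip·in.
Critical point at (x, y) = (3.273, 3.75) from centroid. f_tx = M·y/J = 6.922 kip/in; f_ty = M·x/J = 6.041 kip/in.
Resultant f_max = √[f_tx² + (f_v + f_ty)²] = √[6.922² + (1.842 + 6.041)²] = 10.49 kip/in.
Capacity per unit length: φr_n = 0.75 × 0.6 × 90 × (0.707 × 0.625) = 17.9 kip/in.
10.49 ≤ 17.9 → adequate.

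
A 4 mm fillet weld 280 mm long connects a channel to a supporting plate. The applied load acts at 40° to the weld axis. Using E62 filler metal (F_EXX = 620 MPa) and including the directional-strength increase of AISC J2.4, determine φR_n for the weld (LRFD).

φR_n ≈ 278 kN

t_e = 0.707 × 4 = 2.828 mm; A_we = 2.828 × 280 = 791.8 mm².
Directional factor: 1.0 + 0.5 sin^1.5(40°) = 1.258.
F_nw = 0.6 × 620 × 1.258 = 467.9 MPa.
φR_n = 0.75 × 467.9 × 791.8 × 10⁻³ = 277.8 kN.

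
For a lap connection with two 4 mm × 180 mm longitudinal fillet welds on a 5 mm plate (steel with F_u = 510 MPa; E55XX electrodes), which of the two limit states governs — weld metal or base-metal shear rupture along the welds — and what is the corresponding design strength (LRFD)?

φR_n ≈ 252 kN (weld metal governs)

E55XX → F_EXX = 550 MPa.
t_e = 0.707 × 4 = 2.828 mm; L = 360 mm.
Weld metal: φR_n = 0.75 × 0.6 × 550 × 2.828 × 360 × 10⁻³ = 252 kN.
Base metal (shear rupture): φR_n = 0.75 × 0.6 × 510 × 5 × 360 × 10⁻³ = 413.1 kN.
Governing: weld metal.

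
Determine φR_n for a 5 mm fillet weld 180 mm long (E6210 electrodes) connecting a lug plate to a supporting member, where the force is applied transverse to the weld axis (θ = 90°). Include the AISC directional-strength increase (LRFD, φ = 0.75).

E62XX → F_EXX = 620 MPa.
t_e = 0.707 × 5 = 3.535 mm; A_we = 3.535 × 180 = 636.3 mm².
Directional factor: 1.0 + 0.5 sin^1.5(90°) = 1.5.
F_nw = 0.6 × 620 × 1.5 = 558 MPa.
φR_n = 0.75 × 558 × 636.3 × 10⁻³ = 266.3 kN.

φR_n ≈ 266 kN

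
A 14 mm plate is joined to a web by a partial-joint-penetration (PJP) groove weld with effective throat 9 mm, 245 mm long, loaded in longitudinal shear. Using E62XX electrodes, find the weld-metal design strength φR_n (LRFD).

φR_n ≈ 615 kN

E62XX → F_EXX = 620 MPa.
Effective throat (given) t_e = 9 mm.
A_we = 9 × 245 = 2205 mm².
F_nw = 0.6 F_EXX = 372 MPa.
φR_n = 0.75 × 372 × 2205 × 10⁻³ = 615.2 kN.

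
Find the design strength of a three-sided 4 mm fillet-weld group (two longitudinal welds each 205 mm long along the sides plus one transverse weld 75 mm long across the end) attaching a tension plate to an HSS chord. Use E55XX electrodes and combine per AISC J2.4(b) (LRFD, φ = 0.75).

φR_n ≈ 339 kN

E55XX → F_EXX = 550 MPa.
t_e = 0.707 × 4 = 2.828 mm.
R_nwl = 0.6 × 550 × 2.828 × 410 × 10⁻³ = 382.6 kN (longitudinal, 2 welds).
R_nwt = 0.6 × 550 × 2.828 × 75 × 10⁻³ = 69.99 kN (transverse, base value).
(i) R_nwl + R_nwt = 452.6 kN; (ii) 0.85 R_nwl + 1.5 R_nwt = 430.2 kN.
R_n = max = 452.6 kN [governs: (i)]; φR_n = 339.5 kN.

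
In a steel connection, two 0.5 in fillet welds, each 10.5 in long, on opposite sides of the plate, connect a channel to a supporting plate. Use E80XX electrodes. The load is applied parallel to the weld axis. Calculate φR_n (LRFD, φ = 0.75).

E80XX → F_EXX = 80 ksi.
Effective throat t_e = 0.707 × 0.5 = 0.3535 in.
Total length L = 21 in; A_we = 0.3535 × 21 = 7.423 in².
F_nw = 0.6 F_EXX = 0.6 × 80 = 48 ksi.
φR_n = 0.75 × 48 × 7.423 = 267.2 kips.

φR_n ≈ 267 kips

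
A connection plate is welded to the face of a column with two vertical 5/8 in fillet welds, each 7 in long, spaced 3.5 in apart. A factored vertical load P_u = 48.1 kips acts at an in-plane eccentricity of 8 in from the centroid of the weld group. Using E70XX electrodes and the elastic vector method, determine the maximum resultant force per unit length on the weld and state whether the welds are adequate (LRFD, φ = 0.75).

f_max ≈ 16.9 kip/in; NOT adequate

E70XX → F_EXX = 70 ksi.
Total weld length L_w = 14 in. Treat welds as unit-width lines.
Polar moment about centroid: J = 2[d³/12 + d(b/2)²] = 2[7³/12 + 7×1.75²] = 100 in³.
Direct shear f_v = P/L_w = 48.1 / 14 = 3.436 kip/in (vertical).
Torsion M = P·e = 48.1 × 8 = 384.8 kip·in.
Critical point at (x, y) = (1.75, 3.5) from centroid. f_tx = M·y/J = 13.46 kip/in; f_ty = M·x/J = 6.731 kip/in.
Resultant f_max = √[f_tx² + (f_v + f_ty)²] = √[13.46² + (3.436 + 6.731)²] = 16.87 kip/in.
Capacity per unit length: φr_n = 0.75 × 0.6 × 70 × (0.707 × 0.625) = 13.92 kip/in.
16.87 > 13.92 → NOT adequate.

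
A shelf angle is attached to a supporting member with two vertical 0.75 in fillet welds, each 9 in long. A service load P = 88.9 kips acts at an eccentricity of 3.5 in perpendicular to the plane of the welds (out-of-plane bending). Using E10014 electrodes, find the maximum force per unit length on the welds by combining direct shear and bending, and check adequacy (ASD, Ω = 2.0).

f_max ≈ 12.5 kip/in; adequate

E100XX → F_EXX = 100 ksi.
L_w = 2 × 9 = 18 in; section modulus (unit throat) S = 2 × L²/6 = 27 in².
Direct shear f_v = P/L_w = 88.9/18 = 4.939 kip/in.
Moment M = P × e = 88.9 × 3.5 = 311.15 kip·in; bending f_b = M/S = 11.52 kip/in.
f_max = √(f_v² + f_b²) = √(4.939² + 11.52²) = 12.54 kip/in.
r_n/Ω = (1/2.0) × 0.6 × 100 × (0.707 × 0.75) = 15.91 kip/in → adequate.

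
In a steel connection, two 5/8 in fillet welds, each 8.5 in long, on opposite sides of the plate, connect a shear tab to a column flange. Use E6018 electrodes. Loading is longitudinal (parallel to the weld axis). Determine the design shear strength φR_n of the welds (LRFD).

E60XX → F_EXX = 60 ksi.
Effective throat t_e = 0.707 × 0.625 = 0.4419 in.
Total length L = 17 in; A_we = 0.4419 × 17 = 7.512 in².
F_nw = 0.6 F_EXX = 0.6 × 60 = 36 ksi.
φR_n = 0.75 × 36 × 7.512 = 202.8 kips.

φR_n ≈ 203 kips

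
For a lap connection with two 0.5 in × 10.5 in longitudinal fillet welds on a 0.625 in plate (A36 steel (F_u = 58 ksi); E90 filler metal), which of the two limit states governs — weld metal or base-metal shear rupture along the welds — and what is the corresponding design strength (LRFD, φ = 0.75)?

φR_n ≈ 301 kips (weld metal governs)

E90XX → F_EXX = 90 ksi.
t_e = 0.707 × 0.5 = 0.3535 in; L = 21 in.
Weld metal: φR_n = 0.75 × 0.6 × 90 × 0.3535 × 21 = 300.7 kips.
Base metal (shear rupture): φR_n = 0.75 × 0.6 × 58 × 0.625 × 21 = 342.6 kips.
Governing: weld metal.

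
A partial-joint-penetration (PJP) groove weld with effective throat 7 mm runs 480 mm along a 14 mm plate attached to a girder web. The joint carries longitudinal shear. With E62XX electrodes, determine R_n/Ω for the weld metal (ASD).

E62XX → F_EXX = 620 MPa.
Effective throat (given) t_e = 7 mm.
A_we = 7 × 480 = 3360 mm².
F_nw = 0.6 F_EXX = 372 MPa.
R_n/Ω = (372 × 3360) / 2.0 × 10⁻³ = 625 kN.

R_n/Ω ≈ 625 kN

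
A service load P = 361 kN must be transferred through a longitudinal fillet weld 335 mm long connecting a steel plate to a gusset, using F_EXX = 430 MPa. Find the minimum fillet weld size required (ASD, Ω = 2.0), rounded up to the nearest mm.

w = 12 mm

Total weld length L = 335 mm.
Required throat t_e = P × Ω / (0.6 F_EXX × L) = 361 × 2.0 / (0.6 × 430 × 335 × 10⁻³) = 8.354 mm.
Required leg w = t_e / 0.707 = 11.82 mm → use 12 mm.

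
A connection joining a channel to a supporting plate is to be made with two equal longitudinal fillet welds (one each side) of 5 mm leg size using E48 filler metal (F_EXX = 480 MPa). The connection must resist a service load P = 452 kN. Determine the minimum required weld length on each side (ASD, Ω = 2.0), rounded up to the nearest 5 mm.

Throat t_e = 0.707 × 5 = 3.535 mm.
r_n/Ω = (0.6 × 480 × 3.535) / 2.0 = 509 N/mm = 0.509 kN/mm.
L_req = P / (r_n/Ω) = 452 / 0.509 = 887.9 mm total.
Per side: 887.9 / 2 = 444 mm.
Round up → use L = 445 mm on each side.

L = 445 mm on each side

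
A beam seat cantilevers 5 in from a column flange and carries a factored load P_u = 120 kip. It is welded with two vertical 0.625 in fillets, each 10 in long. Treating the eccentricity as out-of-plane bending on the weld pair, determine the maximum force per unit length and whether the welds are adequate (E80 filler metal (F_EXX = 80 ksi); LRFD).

L_w = 2 × 10 = 20 in; section modulus (unit throat) S = 2 × L²/6 = 33.33 in².
Direct shear f_v = P/L_w = 120/20 = 6 kip/in.
Moment M = P × e = 120 × 5 = 600 kip·in; bending f_b = M/S = 18 kip/in.
f_max = √(f_v² + f_b²) = √(6² + 18²) = 18.97 kip/in.
φr_n = 0.75 × 0.6 × 80 × (0.707 × 0.625) = 15.91 kip/in → NOT adequate.

f_max ≈ 19 kip/in; NOT adequate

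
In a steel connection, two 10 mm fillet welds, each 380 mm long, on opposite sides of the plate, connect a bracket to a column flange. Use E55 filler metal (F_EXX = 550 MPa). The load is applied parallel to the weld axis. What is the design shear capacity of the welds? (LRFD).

φR_n ≈ 1330 kN

Effective throat t_e = 0.707 × 10 = 7.07 mm.
Total length L = 760 mm; A_we = 7.07 × 760 = 5373 mm².
F_nw = 0.6 F_EXX = 0.6 × 550 = 330 MPa.
φR_n = 0.75 × 330 × 5373 × 10⁻³ = 1330 kN.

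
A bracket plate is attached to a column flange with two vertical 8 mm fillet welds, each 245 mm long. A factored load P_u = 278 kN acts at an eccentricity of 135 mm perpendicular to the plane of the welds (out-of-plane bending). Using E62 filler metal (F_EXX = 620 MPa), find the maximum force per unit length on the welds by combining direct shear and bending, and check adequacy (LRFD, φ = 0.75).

f_max ≈ 1960 N/mm; NOT adequate

L_w = 2 × 245 = 490 mm; section modulus (unit throat) S = 2 × L²/6 = 20010 mm².
Direct shear f_v = P/L_w = 278×10³/490 = 567.3 N/mm.
Moment M = P × e = 278×10³ × 135 = 37530000 N·mm; bending f_b = M/S = 1876 N/mm.
f_max = √(f_v² + f_b²) = √(567.3² + 1876²) = 1960 N/mm.
φr_n = 0.75 × 0.6 × 620 × (0.707 × 8) = 1578 N/mm → NOT adequate.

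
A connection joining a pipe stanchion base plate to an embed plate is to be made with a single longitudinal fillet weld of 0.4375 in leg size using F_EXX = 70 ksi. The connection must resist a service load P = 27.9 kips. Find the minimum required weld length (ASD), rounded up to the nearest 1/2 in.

Throat t_e = 0.707 × 0.4375 = 0.3093 in.
r_n/Ω = (0.6 × 70 × 0.3093) / 2.0 = 6.496 kip/in.
L_req = P / (r_n/Ω) = 27.9 / 6.496 = 4.295 in total.
Round up → use L = 4.5 in.

L = 4.5 in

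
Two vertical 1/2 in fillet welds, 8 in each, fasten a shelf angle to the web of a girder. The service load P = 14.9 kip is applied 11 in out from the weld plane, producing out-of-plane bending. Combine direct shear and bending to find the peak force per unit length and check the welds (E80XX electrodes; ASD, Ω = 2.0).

f_max ≈ 7.74 kip/in; adequate

E80XX → F_EXX = 80 ksi.
L_w = 2 × 8 = 16 in; section modulus (unit throat) S = 2 × L²/6 = 21.33 in².
Direct shear f_v = P/L_w = 14.9/16 = 0.9313 kip/in.
Moment M = P × e = 14.9 × 11 = 163.9 kip·in; bending f_b = M/S = 7.683 kip/in.
f_max = √(f_v² + f_b²) = √(0.9313² + 7.683²) = 7.739 kip/in.
r_n/Ω = (1/2.0) × 0.6 × 80 × (0.707 × 0.5) = 8.484 kip/in → adequate.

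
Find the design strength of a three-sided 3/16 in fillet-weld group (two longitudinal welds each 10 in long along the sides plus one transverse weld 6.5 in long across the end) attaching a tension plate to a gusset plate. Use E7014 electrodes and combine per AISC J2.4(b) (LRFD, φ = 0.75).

φR_n ≈ 112 kip

E70XX → F_EXX = 70 ksi.
t_e = 0.707 × 0.1875 = 0.1326 in.
R_nwl = 0.6 × 70 × 0.1326 × 20 = 111.4 kip (longitudinal, 2 welds).
R_nwt = 0.6 × 70 × 0.1326 × 6.5 = 36.19 kip (transverse, base value).
(i) R_nwl + R_nwt = 147.5 kip; (ii) 0.85 R_nwl + 1.5 R_nwt = 148.9 kip.
R_n = max = 148.9 kip [governs: (ii)]; φR_n = 111.7 kip.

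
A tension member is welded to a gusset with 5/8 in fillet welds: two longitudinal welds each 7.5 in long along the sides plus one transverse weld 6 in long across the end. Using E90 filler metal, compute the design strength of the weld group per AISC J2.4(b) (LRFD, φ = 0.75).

E90XX → F_EXX = 90 ksi.
t_e = 0.707 × 0.625 = 0.4419 in.
R_nwl = 0.6 × 90 × 0.4419 × 15 = 357.9 kips (longitudinal, 2 welds).
R_nwt = 0.6 × 90 × 0.4419 × 6 = 143.2 kips (transverse, base value).
(i) R_nwl + R_nwt = 501.1 kips; (ii) 0.85 R_nwl + 1.5 R_nwt = 519 kips.
R_n = max = 519 kips [governs: (ii)]; φR_n = 389.2 kips.

φR_n ≈ 389 kips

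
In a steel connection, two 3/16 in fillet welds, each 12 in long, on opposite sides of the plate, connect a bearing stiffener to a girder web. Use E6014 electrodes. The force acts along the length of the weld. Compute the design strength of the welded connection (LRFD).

φR_n ≈ 85.9 kips

E60XX → F_EXX = 60 ksi.
Effective throat t_e = 0.707 × 0.1875 = 0.1326 in.
Total length L = 24 in; A_we = 0.1326 × 24 = 3.181 in².
F_nw = 0.6 F_EXX = 0.6 × 60 = 36 ksi.
φR_n = 0.75 × 36 × 3.181 = 85.9 kips.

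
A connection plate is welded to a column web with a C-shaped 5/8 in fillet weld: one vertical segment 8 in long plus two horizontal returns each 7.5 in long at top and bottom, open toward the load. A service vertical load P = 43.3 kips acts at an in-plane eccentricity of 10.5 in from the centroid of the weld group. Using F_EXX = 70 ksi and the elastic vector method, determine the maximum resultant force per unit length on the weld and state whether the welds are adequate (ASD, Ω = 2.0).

Total weld length L_w = 23 in. Treat welds as unit-width lines.
Centroid: x̄ = 2×7.5×3.75 / 23 = 2.446 in from the vertical weld.
Polar moment about centroid: J = I_x + I_y = [8³/12 + 2×7.5×4²] + [8×2.446² + 2(7.5³/12 + 7.5×1.304²)] = 426.3 in³.
Direct shear f_v = P/L_w = 43.3 / 23 = 1.883 kip/in (vertical).
Torsion M = P·e = 43.3 × 10.5 = 454.65 kip·in.
Critical point at (x, y) = (5.054, 4) from centroid. f_tx = M·y/J = 4.266 kip/in; f_ty = M·x/J = 5.39 kip/in.
Resultant f_max = √[f_tx² + (f_v + f_ty)²] = √[4.266² + (1.883 + 5.39)²] = 8.431 kip/in.
Capacity per unit length: r_n/Ω = (1/2.0) × 0.6 × 70 × (0.707 × 0.625) = 9.279 kip/in.
8.431 ≤ 9.279 → adequate.

f_max ≈ 8.43 kip/in; adequate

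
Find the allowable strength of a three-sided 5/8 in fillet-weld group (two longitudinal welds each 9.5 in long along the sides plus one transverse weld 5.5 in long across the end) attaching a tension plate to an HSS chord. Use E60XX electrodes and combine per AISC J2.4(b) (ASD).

E60XX → F_EXX = 60 ksi.
t_e = 0.707 × 0.625 = 0.4419 in.
R_nwl = 0.6 × 60 × 0.4419 × 19 = 302.2 kips (longitudinal, 2 welds).
R_nwt = 0.6 × 60 × 0.4419 × 5.5 = 87.49 kips (transverse, base value).
(i) R_nwl + R_nwt = 389.7 kips; (ii) 0.85 R_nwl + 1.5 R_nwt = 388.1 kips.
R_n = max = 389.7 kips [governs: (i)]; R_n/Ω = 194.9 kips.

R_n/Ω ≈ 195 kips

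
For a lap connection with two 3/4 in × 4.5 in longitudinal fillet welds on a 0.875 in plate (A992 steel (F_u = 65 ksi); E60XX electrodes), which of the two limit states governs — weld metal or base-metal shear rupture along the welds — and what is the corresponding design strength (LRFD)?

E60XX → F_EXX = 60 ksi.
t_e = 0.707 × 0.75 = 0.5302 in; L = 9 in.
Weld metal: φR_n = 0.75 × 0.6 × 60 × 0.5302 × 9 = 128.9 kip.
Base metal (shear rupture): φR_n = 0.75 × 0.6 × 65 × 0.875 × 9 = 230.3 kip.
Governing: weld metal.

φR_n ≈ 129 kip (weld metal governs)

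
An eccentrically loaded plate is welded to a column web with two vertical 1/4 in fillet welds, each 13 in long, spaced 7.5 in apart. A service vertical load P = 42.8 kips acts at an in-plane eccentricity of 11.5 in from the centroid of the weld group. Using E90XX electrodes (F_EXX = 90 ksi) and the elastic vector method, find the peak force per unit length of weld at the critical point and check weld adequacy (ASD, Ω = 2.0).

Total weld length L_w = 26 in. Treat welds as unit-width lines.
Polar moment about centroid: J = 2[d³/12 + d(b/2)²] = 2[13³/12 + 13×3.75²] = 731.8 in³.
Direct shear f_v = P/L_w = 42.8 / 26 = 1.646 kip/in (vertical).
Torsion M = P·e = 42.8 × 11.5 = 492.2 kip·in.
Critical point at (x, y) = (3.75, 6.5) from centroid. f_tx = M·y/J = 4.372 kip/in; f_ty = M·x/J = 2.522 kip/in.
Resultant f_max = √[f_tx² + (f_v + f_ty)²] = √[4.372² + (1.646 + 2.522)²] = 6.041 kip/in.
Capacity per unit length: r_n/Ω = (1/2.0) × 0.6 × 90 × (0.707 × 0.25) = 4.772 kip/in.
6.041 > 4.772 → NOT adequate.

f_max ≈ 6.04 kip/in; NOT adequate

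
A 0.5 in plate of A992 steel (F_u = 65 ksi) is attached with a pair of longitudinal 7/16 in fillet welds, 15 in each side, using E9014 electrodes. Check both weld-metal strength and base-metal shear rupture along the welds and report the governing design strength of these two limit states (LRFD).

E90XX → F_EXX = 90 ksi.
t_e = 0.707 × 0.4375 = 0.3093 in; L = 30 in.
Weld metal: φR_n = 0.75 × 0.6 × 90 × 0.3093 × 30 = 375.8 kip.
Base metal (shear rupture): φR_n = 0.75 × 0.6 × 65 × 0.5 × 30 = 438.8 kip.
Governing: weld metal.

φR_n ≈ 376 kip (weld metal governs)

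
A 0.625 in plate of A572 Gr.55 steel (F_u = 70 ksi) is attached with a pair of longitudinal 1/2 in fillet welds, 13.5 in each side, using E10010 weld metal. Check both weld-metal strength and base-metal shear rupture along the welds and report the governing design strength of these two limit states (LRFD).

φR_n ≈ 430 kip (weld metal governs)

E100XX → F_EXX = 100 ksi.
t_e = 0.707 × 0.5 = 0.3535 in; L = 27 in.
Weld metal: φR_n = 0.75 × 0.6 × 100 × 0.3535 × 27 = 429.5 kip.
Base metal (shear rupture): φR_n = 0.75 × 0.6 × 70 × 0.625 × 27 = 531.6 kip.
Governing: weld metal.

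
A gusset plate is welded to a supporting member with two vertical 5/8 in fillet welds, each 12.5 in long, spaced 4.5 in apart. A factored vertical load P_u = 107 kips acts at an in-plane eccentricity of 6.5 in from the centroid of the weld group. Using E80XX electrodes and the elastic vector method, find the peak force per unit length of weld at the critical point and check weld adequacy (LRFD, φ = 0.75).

f_max ≈ 12.3 kip/in; adequate

E80XX → F_EXX = 80 ksi.
Total weld length L_w = 25 in. Treat welds as unit-width lines.
Polar moment about centroid: J = 2[d³/12 + d(b/2)²] = 2[12.5³/12 + 12.5×2.25²] = 452.1 in³.
Direct shear f_v = P/L_w = 107 / 25 = 4.28 kip/in (vertical).
Torsion M = P·e = 107 × 6.5 = 695.5 kip·in.
Critical point at (x, y) = (2.25, 6.25) from centroid. f_tx = M·y/J = 9.615 kip/in; f_ty = M·x/J = 3.461 kip/in.
Resultant f_max = √[f_tx² + (f_v + f_ty)²] = √[9.615² + (4.28 + 3.461)²] = 12.34 kip/in.
Capacity per unit length: φr_n = 0.75 × 0.6 × 80 × (0.707 × 0.625) = 15.91 kip/in.
12.34 ≤ 15.91 → adequate.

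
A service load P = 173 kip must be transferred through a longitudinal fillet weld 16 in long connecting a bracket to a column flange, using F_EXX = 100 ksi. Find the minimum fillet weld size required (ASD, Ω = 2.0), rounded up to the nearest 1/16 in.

w = 9/16 in

Total weld length L = 16 in.
Required throat t_e = P × Ω / (0.6 F_EXX × L) = 173 × 2.0 / (0.6 × 100 × 16) = 0.3604 in.
Required leg w = t_e / 0.707 = 0.5098 in → use 9/16 in.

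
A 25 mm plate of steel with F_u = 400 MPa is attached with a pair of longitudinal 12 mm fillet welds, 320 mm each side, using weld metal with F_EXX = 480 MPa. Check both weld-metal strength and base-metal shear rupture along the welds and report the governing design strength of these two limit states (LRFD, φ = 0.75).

t_e = 0.707 × 12 = 8.484 mm; L = 640 mm.
Weld metal: φR_n = 0.75 × 0.6 × 480 × 8.484 × 640 × 10⁻³ = 1173 kN.
Base metal (shear rupture): φR_n = 0.75 × 0.6 × 400 × 25 × 640 × 10⁻³ = 2880 kN.
Governing: weld metal.

φR_n ≈ 1170 kN (weld metal governs)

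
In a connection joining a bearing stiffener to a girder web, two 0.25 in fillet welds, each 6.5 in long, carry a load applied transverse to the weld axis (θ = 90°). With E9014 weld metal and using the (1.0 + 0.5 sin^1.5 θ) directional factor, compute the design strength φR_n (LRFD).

E90XX → F_EXX = 90 ksi.
t_e = 0.707 × 0.25 = 0.1767 in; A_we = 0.1767 × 13 = 2.298 in².
Directional factor: 1.0 + 0.5 sin^1.5(90°) = 1.5.
F_nw = 0.6 × 90 × 1.5 = 81 ksi.
φR_n = 0.75 × 81 × 2.298 = 139.6 kips.

φR_n ≈ 140 kips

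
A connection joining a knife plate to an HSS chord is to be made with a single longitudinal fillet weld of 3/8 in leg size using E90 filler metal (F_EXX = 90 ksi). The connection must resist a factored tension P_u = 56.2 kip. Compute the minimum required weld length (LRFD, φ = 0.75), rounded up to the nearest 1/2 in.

Throat t_e = 0.707 × 0.375 = 0.2651 in.
φr_n = 0.75 × 0.6 × 90 × 0.2651 = 10.74 kip/in.
L_req = P_u / φr_n = 56.2 / 10.74 = 5.234 in total.
Round up → use L = 5.5 in.

L = 5.5 in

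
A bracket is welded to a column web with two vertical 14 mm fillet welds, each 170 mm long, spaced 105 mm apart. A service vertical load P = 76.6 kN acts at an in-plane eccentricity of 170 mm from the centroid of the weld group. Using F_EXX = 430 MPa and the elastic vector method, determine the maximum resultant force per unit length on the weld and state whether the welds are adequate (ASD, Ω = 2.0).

f_max ≈ 880 N/mm; adequate

Total weld length L_w = 340 mm. Treat welds as unit-width lines.
Polar moment about centroid: J = 2[d³/12 + d(b/2)²] = 2[170³/12 + 170×52.5²] = 1756000 mm³.
Direct shear f_v = P/L_w = 76.6×10³ / 340 = 225.3 N/mm (vertical).
Torsion M = P·e = 76.6×10³ × 170 = 13022000 N·mm.
Critical point at (x, y) = (52.5, 85) from centroid. f_tx = M·y/J = 630.4 N/mm; f_ty = M·x/J = 389.3 N/mm.
Resultant f_max = √[f_tx² + (f_v + f_ty)²] = √[630.4² + (225.3 + 389.3)²] = 880.4 N/mm.
Capacity per unit length: r_n/Ω = (1/2.0) × 0.6 × 430 × (0.707 × 14) = 1277 N/mm.
880.4 ≤ 1277 → adequate.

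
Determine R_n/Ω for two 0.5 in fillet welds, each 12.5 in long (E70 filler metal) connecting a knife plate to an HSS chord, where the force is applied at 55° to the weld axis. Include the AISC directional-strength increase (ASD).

E70XX → F_EXX = 70 ksi.
t_e = 0.707 × 0.5 = 0.3535 in; A_we = 0.3535 × 25 = 8.838 in².
Directional factor: 1.0 + 0.5 sin^1.5(55°) = 1.371.
F_nw = 0.6 × 70 × 1.371 = 57.57 ksi.
R_n/Ω = (57.57 × 8.838) / 2.0 = 254.4 kip.

R_n/Ω ≈ 254 kip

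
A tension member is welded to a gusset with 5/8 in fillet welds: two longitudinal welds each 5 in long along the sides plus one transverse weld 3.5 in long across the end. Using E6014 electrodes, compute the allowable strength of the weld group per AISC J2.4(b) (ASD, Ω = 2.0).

R_n/Ω ≈ 109 kips

E60XX → F_EXX = 60 ksi.
t_e = 0.707 × 0.625 = 0.4419 in.
R_nwl = 0.6 × 60 × 0.4419 × 10 = 159.1 kips (longitudinal, 2 welds).
R_nwt = 0.6 × 60 × 0.4419 × 3.5 = 55.68 kips (transverse, base value).
(i) R_nwl + R_nwt = 214.8 kips; (ii) 0.85 R_nwl + 1.5 R_nwt = 218.7 kips.
R_n = max = 218.7 kips [governs: (ii)]; R_n/Ω = 109.4 kips.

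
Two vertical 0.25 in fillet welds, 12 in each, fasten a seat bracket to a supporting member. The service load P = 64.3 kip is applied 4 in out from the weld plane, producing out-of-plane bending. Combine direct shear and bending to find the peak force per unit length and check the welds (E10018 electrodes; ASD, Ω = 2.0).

E100XX → F_EXX = 100 ksi.
L_w = 2 × 12 = 24 in; section modulus (unit throat) S = 2 × L²/6 = 48 in².
Direct shear f_v = P/L_w = 64.3/24 = 2.679 kip/in.
Moment M = P × e = 64.3 × 4 = 257.2 kip·in; bending f_b = M/S = 5.358 kip/in.
f_max = √(f_v² + f_b²) = √(2.679² + 5.358²) = 5.991 kip/in.
r_n/Ω = (1/2.0) × 0.6 × 100 × (0.707 × 0.25) = 5.302 kip/in → NOT adequate.

f_max ≈ 5.99 kip/in; NOT adequate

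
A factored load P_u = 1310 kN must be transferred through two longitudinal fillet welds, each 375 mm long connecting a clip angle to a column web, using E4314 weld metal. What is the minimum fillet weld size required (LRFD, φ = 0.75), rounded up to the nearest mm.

w = 13 mm

E43XX → F_EXX = 430 MPa.
Total weld length L = 750 mm.
Required throat t_e = P_u / (φ × 0.6 F_EXX × L) = 1310 / (0.75 × 0.6 × 430 × 750 × 10⁻³) = 9.027 mm.
Required leg w = t_e / 0.707 = 12.77 mm → use 13 mm.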